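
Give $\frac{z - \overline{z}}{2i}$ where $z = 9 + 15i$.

z - conjugate(z) = 2bi
(z - conjugate(z))/(2i) = 2bi/(2i) = b = 15


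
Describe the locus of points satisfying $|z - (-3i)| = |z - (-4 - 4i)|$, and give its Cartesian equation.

|z - z1| = |z - z2| means z is equidistant from z1 and z2,
i.e. the perpendicular bisector of the segment from (0, -3) to (-4, -4) (midpoint (-2, -7/2)).
With z = x + yi, square both sides:
(x - 0)^2 + (y - (-3))^2 = (x - (-4))^2 + (y - (-4))^2
The x^2 and y^2 terms cancel: -8x + (-2)y = 32 - 9 = 23
Simplify: 8x + 2y = -23
Locus: Perpendicular bisector of the segment from (0, -3) to (-4, -4): the line 8x + 2y = -23


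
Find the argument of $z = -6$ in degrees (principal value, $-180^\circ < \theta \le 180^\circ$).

b = 0 and a < 0, so z lies on the negative real axis: θ = 180°


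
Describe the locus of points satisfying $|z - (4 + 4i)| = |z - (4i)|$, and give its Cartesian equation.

|z - z1| = |z - z2| means z is equidistant from z1 and z2,
i.e. the perpendicular bisector of the segment from (4, 4) to (0, 4) (midpoint (2, 4)).
With z = x + yi, square both sides:
(x - 4)^2 + (y - 4)^2 = (x - 0)^2 + (y - 4)^2
The x^2 and y^2 terms cancel: -8x + 0y = 16 - 32 = -16
Simplify: x = 2
Locus: Perpendicular bisector of the segment from (4, 4) to (0, 4): the line x = 2


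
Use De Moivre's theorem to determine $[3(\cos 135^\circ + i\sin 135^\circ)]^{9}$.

By De Moivre: z^n = r^n(cos(nθ) + i sin(nθ))
= 3^9(cos(9*135°) + i sin(9*135°))
= 19683(cos 135° + i sin 135°)
= -19683*sqrt(2)/2 + (19683*sqrt(2)/2)i


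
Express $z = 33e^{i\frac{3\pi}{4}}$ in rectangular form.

a = r cos θ = 33 * -sqrt(2)/2 = -33*sqrt(2)/2
b = r sin θ = 33 * sqrt(2)/2 = 33*sqrt(2)/2
z = -33*sqrt(2)/2 + (33*sqrt(2)/2)i


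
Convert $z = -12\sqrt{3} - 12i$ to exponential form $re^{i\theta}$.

r = |z| = sqrt((-12*sqrt(3))^2 + (-12)^2) = sqrt(432 + 144) = sqrt(576) = 24
θ = arctan(b/a) = arctan(-12/-20.7846) (quadrant-adjusted) = -150° = -5π/6
z = 24e^(-i*5π/6)


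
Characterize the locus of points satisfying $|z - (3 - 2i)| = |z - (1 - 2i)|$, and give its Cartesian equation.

|z - z1| = |z - z2| means z is equidistant from z1 and z2,
i.e. the perpendicular bisector of the segment from (3, -2) to (1, -2) (midpoint (2, -2)).
With z = x + yi, square both sides:
(x - 3)^2 + (y - (-2))^2 = (x - 1)^2 + (y - (-2))^2
The x^2 and y^2 terms cancel: -4x + 0y = 5 - 13 = -8
Simplify: x = 2
Locus: Perpendicular bisector of the segment from (3, -2) to (1, -2): the line x = 2


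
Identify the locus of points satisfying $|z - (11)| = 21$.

|z - z0| = r describes a circle centered at z0 with radius r
Here z0 = 11 and r = 21
Locus: Circle centered at (11, 0) with radius 21


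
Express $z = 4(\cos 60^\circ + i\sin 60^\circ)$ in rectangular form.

a = r cos θ = 4 * 1/2 = 2
b = r sin θ = 4 * sqrt(3)/2 = 2*sqrt(3)
z = 2 + 2*sqrt(3)i


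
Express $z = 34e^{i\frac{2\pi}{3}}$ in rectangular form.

a = r cos θ = 34 * -1/2 = -17
b = r sin θ = 34 * sqrt(3)/2 = 17*sqrt(3)
z = -17 + 17*sqrt(3)i


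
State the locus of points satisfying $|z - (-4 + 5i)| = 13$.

|z - z0| = r describes a circle centered at z0 with radius r
Here z0 = -4 + 5i and r = 13
Locus: Circle centered at (-4, 5) with radius 13


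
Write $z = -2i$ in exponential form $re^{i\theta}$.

r = |z| = sqrt((0)^2 + (-2)^2) = sqrt(0 + 4) = sqrt(4) = 2
a = 0 and b < 0, so z lies on the negative imaginary axis: θ = -90° = -π/2
z = 2e^(-i*π/2)


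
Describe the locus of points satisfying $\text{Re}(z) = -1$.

Re(z) = x where z = x + yi; the equation x = -1 is satisfied by all points with that x-coordinate
Locus: Vertical line x = -1


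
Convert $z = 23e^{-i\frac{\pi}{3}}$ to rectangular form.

a = r cos θ = 23 * 1/2 = 23/2
b = r sin θ = 23 * -sqrt(3)/2 = -23*sqrt(3)/2
z = 23/2 - (23*sqrt(3)/2)i


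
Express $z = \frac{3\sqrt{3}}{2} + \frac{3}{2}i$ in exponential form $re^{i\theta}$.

r = |z| = sqrt((3*sqrt(3)/2)^2 + (3/2)^2) = sqrt(27/4 + 9/4) = sqrt(9) = 3
θ = arctan(b/a) = arctan(1.5/2.5981) (quadrant-adjusted) = 30° = π/6
z = 3e^(i*π/6)


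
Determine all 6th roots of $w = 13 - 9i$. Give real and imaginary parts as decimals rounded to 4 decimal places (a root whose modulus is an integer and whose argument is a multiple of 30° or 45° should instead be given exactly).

|w| = sqrt(250) ≈ 15.811388, arg(w) ≈ 325.304846°
Root modulus = sqrt(250)^(1/6) ≈ 1.584267
Root arguments: θ_k = (arg(w) + 360°k)/6 for k = 0, 1, ..., 5
Compute each root as (root modulus)(cos θ_k + i sin θ_k) using full-precision intermediates, then round to 4 decimal places.
Roots: 0.9263 + 1.2852i, -0.6499 + 1.4448i, -1.5762 + 0.1596i, -0.9263 - 1.2852i, 0.6499 - 1.4448i, 1.5762 - 0.1596i


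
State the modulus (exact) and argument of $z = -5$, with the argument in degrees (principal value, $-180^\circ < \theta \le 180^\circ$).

|z| = sqrt((-5)^2 + 0^2) = 5
b = 0 and a < 0, so z lies on the negative real axis: arg(z) = 180°


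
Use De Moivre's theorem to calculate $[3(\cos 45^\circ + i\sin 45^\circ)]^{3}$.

By De Moivre: z^n = r^n(cos(nθ) + i sin(nθ))
= 3^3(cos(3*45°) + i sin(3*45°))
= 27(cos 135° + i sin 135°)
= -27*sqrt(2)/2 + (27*sqrt(2)/2)i


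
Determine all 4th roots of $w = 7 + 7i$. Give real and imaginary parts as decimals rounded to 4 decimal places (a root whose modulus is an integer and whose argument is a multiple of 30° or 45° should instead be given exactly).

|w| = sqrt(98) ≈ 9.899495, arg(w) = 45°
Root modulus = sqrt(98)^(1/4) ≈ 1.773794
Root arguments: θ_k = (45° + 360°k)/4 for k = 0, 1, ..., 3
Compute each root as (root modulus)(cos θ_k + i sin θ_k) using full-precision intermediates, then round to 4 decimal places.
Roots: 1.7397 + 0.3461i, -0.3461 + 1.7397i, -1.7397 - 0.3461i, 0.3461 - 1.7397i


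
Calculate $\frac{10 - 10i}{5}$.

Divisor is real, so divide each part by 5:
= 2 - 2i


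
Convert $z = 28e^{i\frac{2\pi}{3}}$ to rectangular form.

a = r cos θ = 28 * -1/2 = -14
b = r sin θ = 28 * sqrt(3)/2 = 14*sqrt(3)
z = -14 + 14*sqrt(3)i


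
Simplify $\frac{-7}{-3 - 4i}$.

Multiply numerator and denominator by conjugate (-3 + 4i):
= (-7)(-3 + 4i) / ((-3)^2 + (-4)^2)
= (21 - 28i) / 25
= 21/25 - (28/25)i


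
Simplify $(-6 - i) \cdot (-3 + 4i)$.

(a1*a2 - b1*b2) + (a1*b2 + b1*a2)i
= (18 - (-4)) + (-24 + 3)i
= 22 - 21i


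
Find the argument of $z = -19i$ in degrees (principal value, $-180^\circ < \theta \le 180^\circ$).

a = 0 and b < 0, so z lies on the negative imaginary axis: θ = -90°


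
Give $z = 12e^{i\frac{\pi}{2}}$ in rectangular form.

a = r cos θ = 12 * 0 = 0
b = r sin θ = 12 * 1 = 12
z = 12i


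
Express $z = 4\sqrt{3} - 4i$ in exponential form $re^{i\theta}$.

r = |z| = sqrt((4*sqrt(3))^2 + (-4)^2) = sqrt(48 + 16) = sqrt(64) = 8
θ = arctan(b/a) = arctan(-4/6.9282) (quadrant-adjusted) = -30° = -π/6
z = 8e^(-i*π/6)


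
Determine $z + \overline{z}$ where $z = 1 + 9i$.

z + conjugate(z) = (a + bi) + (a - bi) = 2a
= 2 * 1 = 2


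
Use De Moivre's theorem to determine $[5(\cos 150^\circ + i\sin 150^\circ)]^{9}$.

By De Moivre: z^n = r^n(cos(nθ) + i sin(nθ))
= 5^9(cos(9*150°) + i sin(9*150°))
= 1953125(cos 270° + i sin 270°)
= -1953125i


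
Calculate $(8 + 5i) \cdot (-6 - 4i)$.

(a1*a2 - b1*b2) + (a1*b2 + b1*a2)i
= (-48 - (-20)) + (-32 + (-30))i
= -28 - 62i


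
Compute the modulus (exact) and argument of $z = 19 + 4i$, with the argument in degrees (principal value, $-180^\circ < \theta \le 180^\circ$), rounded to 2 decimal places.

|z| = sqrt(19^2 + 4^2) = sqrt(377)
arg(z) = arctan(b/a) = arctan(4/19) (quadrant-adjusted) = 11.89°


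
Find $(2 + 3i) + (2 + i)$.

(2 + 2) + (3 + 1)i = 4 + 4i


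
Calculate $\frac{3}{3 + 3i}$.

Multiply numerator and denominator by conjugate (3 - 3i):
= (3)(3 - 3i) / (3^2 + 3^2)
= (9 - 9i) / 18
Divide through by 9: (1 - i) / 2
= 1/2 - (1/2)i


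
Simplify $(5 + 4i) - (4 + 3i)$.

(5 - 4) + (4 - 3)i = 1 + i


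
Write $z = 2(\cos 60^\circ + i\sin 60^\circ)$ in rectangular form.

a = r cos θ = 2 * 1/2 = 1
b = r sin θ = 2 * sqrt(3)/2 = sqrt(3)
z = 1 + sqrt(3)i


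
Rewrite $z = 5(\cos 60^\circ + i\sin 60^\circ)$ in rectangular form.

a = r cos θ = 5 * 1/2 = 5/2
b = r sin θ = 5 * sqrt(3)/2 = 5*sqrt(3)/2
z = 5/2 + (5*sqrt(3)/2)i


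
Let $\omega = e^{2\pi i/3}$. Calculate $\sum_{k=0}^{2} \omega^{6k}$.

Since 3 divides 6, ω^6 = (ω^3)^2 = 1^2 = 1, so every term is 1.
Sum = 3 · 1 = 3


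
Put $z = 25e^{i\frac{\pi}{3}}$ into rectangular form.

a = r cos θ = 25 * 1/2 = 25/2
b = r sin θ = 25 * sqrt(3)/2 = 25*sqrt(3)/2
z = 25/2 + (25*sqrt(3)/2)i


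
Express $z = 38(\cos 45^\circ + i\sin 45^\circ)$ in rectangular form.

a = r cos θ = 38 * sqrt(2)/2 = 19*sqrt(2)
b = r sin θ = 38 * sqrt(2)/2 = 19*sqrt(2)
z = 19*sqrt(2) + 19*sqrt(2)i


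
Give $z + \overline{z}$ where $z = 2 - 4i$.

z + conjugate(z) = (a + bi) + (a - bi) = 2a
= 2 * 2 = 4


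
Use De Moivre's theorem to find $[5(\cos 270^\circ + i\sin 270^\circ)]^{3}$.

By De Moivre: z^n = r^n(cos(nθ) + i sin(nθ))
= 5^3(cos(3*270°) + i sin(3*270°))
= 125(cos 90° + i sin 90°)
= 125i


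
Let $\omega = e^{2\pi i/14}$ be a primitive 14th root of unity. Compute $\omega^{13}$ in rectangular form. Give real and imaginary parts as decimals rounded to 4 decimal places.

ω^13 = e^(2πi·13/14) = e^(i·13π/7)
= cos(13π/7) + i sin(13π/7)
= 0.9010 - 0.4339i


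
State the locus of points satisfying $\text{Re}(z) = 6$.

Re(z) = x where z = x + yi; the equation x = 6 is satisfied by all points with that x-coordinate
Locus: Vertical line x = 6


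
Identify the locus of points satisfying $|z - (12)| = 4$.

|z - z0| = r describes a circle centered at z0 with radius r
Here z0 = 12 and r = 4
Locus: Circle centered at (12, 0) with radius 4


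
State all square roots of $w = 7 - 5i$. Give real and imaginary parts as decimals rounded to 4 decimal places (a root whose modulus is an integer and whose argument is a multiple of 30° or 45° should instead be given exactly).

|w| = sqrt(74) ≈ 8.602325, arg(w) ≈ 324.462322°
Root modulus = sqrt(74)^(1/2) ≈ 2.932972
Root arguments: θ_k = (arg(w) + 360°k)/2 for k = 0, 1, ..., 1
Compute each root as (root modulus)(cos θ_k + i sin θ_k) using full-precision intermediates, then round to 4 decimal places.
Roots: -2.7931 + 0.8951i, 2.7931 - 0.8951i


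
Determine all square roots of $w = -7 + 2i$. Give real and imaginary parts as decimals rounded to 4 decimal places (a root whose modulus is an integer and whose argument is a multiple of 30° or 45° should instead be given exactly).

|w| = sqrt(53) ≈ 7.280110, arg(w) ≈ 164.054604°
Root modulus = sqrt(53)^(1/2) ≈ 2.698168
Root arguments: θ_k = (arg(w) + 360°k)/2 for k = 0, 1, ..., 1
Compute each root as (root modulus)(cos θ_k + i sin θ_k) using full-precision intermediates, then round to 4 decimal places.
Roots: 0.3742 + 2.6721i, -0.3742 - 2.6721i


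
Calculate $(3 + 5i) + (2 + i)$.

(3 + 2) + (5 + 1)i = 5 + 6i


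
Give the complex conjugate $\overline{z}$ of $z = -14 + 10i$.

If z = a + bi, then conjugate(z) = a - bi
conjugate(-14 + 10i) = -14 - 10i


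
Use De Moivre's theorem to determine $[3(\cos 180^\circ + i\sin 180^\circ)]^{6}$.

By De Moivre: z^n = r^n(cos(nθ) + i sin(nθ))
= 3^6(cos(6*180°) + i sin(6*180°))
= 729(cos 0° + i sin 0°)
= 729


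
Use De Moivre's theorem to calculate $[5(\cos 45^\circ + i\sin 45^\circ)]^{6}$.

By De Moivre: z^n = r^n(cos(nθ) + i sin(nθ))
= 5^6(cos(6*45°) + i sin(6*45°))
= 15625(cos 270° + i sin 270°)
= -15625i


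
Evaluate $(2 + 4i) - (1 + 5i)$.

(2 - 1) + (4 - 5)i = 1 - i


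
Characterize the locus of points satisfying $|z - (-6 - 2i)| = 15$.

|z - z0| = r describes a circle centered at z0 with radius r
Here z0 = -6 - 2i and r = 15
Locus: Circle centered at (-6, -2) with radius 15


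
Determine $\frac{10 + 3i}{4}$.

Divisor is real, so divide each part by 4:
= 5/2 + (3/4)i


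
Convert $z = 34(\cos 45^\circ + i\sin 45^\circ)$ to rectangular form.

a = r cos θ = 34 * sqrt(2)/2 = 17*sqrt(2)
b = r sin θ = 34 * sqrt(2)/2 = 17*sqrt(2)
z = 17*sqrt(2) + 17*sqrt(2)i


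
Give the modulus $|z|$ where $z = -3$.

|z| = sqrt(a^2 + b^2) = sqrt((-3)^2 + 0^2) = sqrt(9) = 3


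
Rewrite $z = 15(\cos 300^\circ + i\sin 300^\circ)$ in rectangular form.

a = r cos θ = 15 * 1/2 = 15/2
b = r sin θ = 15 * -sqrt(3)/2 = -15*sqrt(3)/2
z = 15/2 - (15*sqrt(3)/2)i


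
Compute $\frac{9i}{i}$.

Multiply numerator and denominator by conjugate (-i):
= (9i)(-i) / (0^2 + 1^2)
= (9) / 1
= 9


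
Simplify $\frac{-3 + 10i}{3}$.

Divisor is real, so divide each part by 3:
= -1 + (10/3)i


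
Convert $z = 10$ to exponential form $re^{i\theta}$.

r = |z| = sqrt((10)^2 + (0)^2) = sqrt(100 + 0) = sqrt(100) = 10
b = 0 and a > 0, so z lies on the positive real axis: θ = 0
z = 10e^(i*0) = 10


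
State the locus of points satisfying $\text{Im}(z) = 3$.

Im(z) = y where z = x + yi; the equation y = 3 is satisfied by all points with that y-coordinate
Locus: Horizontal line y = 3


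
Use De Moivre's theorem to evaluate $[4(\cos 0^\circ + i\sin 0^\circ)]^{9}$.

By De Moivre: z^n = r^n(cos(nθ) + i sin(nθ))
= 4^9(cos(9*0°) + i sin(9*0°))
= 262144(cos 0° + i sin 0°)
= 262144


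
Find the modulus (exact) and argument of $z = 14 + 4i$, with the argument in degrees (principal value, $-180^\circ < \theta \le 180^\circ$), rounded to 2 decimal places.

|z| = sqrt(14^2 + 4^2) = sqrt(212)
arg(z) = arctan(b/a) = arctan(4/14) (quadrant-adjusted) = 15.95°


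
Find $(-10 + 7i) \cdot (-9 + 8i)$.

(a1*a2 - b1*b2) + (a1*b2 + b1*a2)i
= (90 - 56) + (-80 + (-63))i
= 34 - 143i


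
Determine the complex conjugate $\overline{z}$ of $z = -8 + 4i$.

If z = a + bi, then conjugate(z) = a - bi
conjugate(-8 + 4i) = -8 - 4i


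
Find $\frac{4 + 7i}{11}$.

Divisor is real, so divide each part by 11:
= 4/11 + (7/11)i


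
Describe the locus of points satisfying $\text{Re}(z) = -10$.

Re(z) = x where z = x + yi; the equation x = -10 is satisfied by all points with that x-coordinate
Locus: Vertical line x = -10


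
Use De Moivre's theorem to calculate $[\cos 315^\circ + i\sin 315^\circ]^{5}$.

By De Moivre: z^n = r^n(cos(nθ) + i sin(nθ))
= 1^5(cos(5*315°) + i sin(5*315°))
= 1(cos 135° + i sin 135°)
= -sqrt(2)/2 + (sqrt(2)/2)i


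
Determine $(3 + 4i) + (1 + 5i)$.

(3 + 1) + (4 + 5)i = 4 + 9i


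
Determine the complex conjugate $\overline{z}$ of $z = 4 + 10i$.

If z = a + bi, then conjugate(z) = a - bi
conjugate(4 + 10i) = 4 - 10i


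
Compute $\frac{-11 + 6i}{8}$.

Divisor is real, so divide each part by 8:
= -11/8 + (3/4)i


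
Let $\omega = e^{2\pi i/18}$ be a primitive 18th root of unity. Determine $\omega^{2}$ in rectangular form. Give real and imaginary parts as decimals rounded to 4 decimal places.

ω^2 = e^(2πi·2/18) = e^(i·2π/9)
= cos(2π/9) + i sin(2π/9)
= 0.7660 + 0.6428i


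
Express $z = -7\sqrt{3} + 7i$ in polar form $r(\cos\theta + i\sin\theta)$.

r = |z| = sqrt(a^2 + b^2) = sqrt((-7*sqrt(3))^2 + (7)^2) = sqrt(147 + 49) = sqrt(196) = 14
θ = arctan(b/a) = arctan(7/-12.1244) (quadrant-adjusted) = 150°
z = 14(cos 150° + i sin 150°)


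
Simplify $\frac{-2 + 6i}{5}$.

Divisor is real, so divide each part by 5:
= -2/5 + (6/5)i


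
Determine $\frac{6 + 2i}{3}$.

Divisor is real, so divide each part by 3:
= 2 + (2/3)i


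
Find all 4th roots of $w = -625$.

|w| = 625, arg(w) = 180°
Root modulus = 625^(1/4) = 5
Root arguments: θ_k = (180° + 360°k)/4 for k = 0, 1, ..., 3
Roots: 5*sqrt(2)/2 + (5*sqrt(2)/2)i, -5*sqrt(2)/2 + (5*sqrt(2)/2)i, -5*sqrt(2)/2 - (5*sqrt(2)/2)i, 5*sqrt(2)/2 - (5*sqrt(2)/2)i


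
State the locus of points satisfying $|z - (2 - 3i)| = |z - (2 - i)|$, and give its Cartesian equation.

|z - z1| = |z - z2| means z is equidistant from z1 and z2,
i.e. the perpendicular bisector of the segment from (2, -3) to (2, -1) (midpoint (2, -2)).
With z = x + yi, square both sides:
(x - 2)^2 + (y - (-3))^2 = (x - 2)^2 + (y - (-1))^2
The x^2 and y^2 terms cancel: 0x + 4y = 5 - 13 = -8
Simplify: y = -2
Locus: Perpendicular bisector of the segment from (2, -3) to (2, -1): the line y = -2


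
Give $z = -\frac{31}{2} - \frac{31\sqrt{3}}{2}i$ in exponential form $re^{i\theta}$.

r = |z| = sqrt((-31/2)^2 + (-31*sqrt(3)/2)^2) = sqrt(961/4 + 2883/4) = sqrt(961) = 31
θ = arctan(b/a) = arctan(-26.8468/-15.5) (quadrant-adjusted) = -120° = -2π/3
z = 31e^(-i*2π/3)


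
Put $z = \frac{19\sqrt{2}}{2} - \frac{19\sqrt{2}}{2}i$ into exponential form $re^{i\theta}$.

r = |z| = sqrt((19*sqrt(2)/2)^2 + (-19*sqrt(2)/2)^2) = sqrt(361/2 + 361/2) = sqrt(361) = 19
θ = arctan(b/a) = arctan(-13.435/13.435) (quadrant-adjusted) = -45° = -π/4
z = 19e^(-i*π/4)


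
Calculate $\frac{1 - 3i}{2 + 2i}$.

Multiply numerator and denominator by conjugate (2 - 2i):
= (1 - 3i)(2 - 2i) / (2^2 + 2^2)
= (-4 - 8i) / 8
Divide through by 4: (-1 - 2i) / 2
= -1/2 - i


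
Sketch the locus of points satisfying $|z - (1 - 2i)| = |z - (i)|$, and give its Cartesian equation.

|z - z1| = |z - z2| means z is equidistant from z1 and z2,
i.e. the perpendicular bisector of the segment from (1, -2) to (0, 1) (midpoint (1/2, -1/2)).
With z = x + yi, square both sides:
(x - 1)^2 + (y - (-2))^2 = (x - 0)^2 + (y - 1)^2
The x^2 and y^2 terms cancel: -2x + 6y = 1 - 5 = -4
Simplify: x - 3y = 2
Locus: Perpendicular bisector of the segment from (1, -2) to (0, 1): the line x - 3y = 2


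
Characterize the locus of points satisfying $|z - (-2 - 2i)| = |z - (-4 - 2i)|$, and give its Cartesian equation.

|z - z1| = |z - z2| means z is equidistant from z1 and z2,
i.e. the perpendicular bisector of the segment from (-2, -2) to (-4, -2) (midpoint (-3, -2)).
With z = x + yi, square both sides:
(x - (-2))^2 + (y - (-2))^2 = (x - (-4))^2 + (y - (-2))^2
The x^2 and y^2 terms cancel: -4x + 0y = 20 - 8 = 12
Simplify: x = -3
Locus: Perpendicular bisector of the segment from (-2, -2) to (-4, -2): the line x = -3


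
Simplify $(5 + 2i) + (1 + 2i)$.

(5 + 1) + (2 + 2)i = 6 + 4i


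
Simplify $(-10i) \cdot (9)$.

(a1*a2 - b1*b2) + (a1*b2 + b1*a2)i
= (0 - 0) + (0 + (-90))i
= -90i


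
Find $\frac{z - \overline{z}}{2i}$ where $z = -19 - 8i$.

z - conjugate(z) = 2bi
(z - conjugate(z))/(2i) = 2bi/(2i) = b = -8


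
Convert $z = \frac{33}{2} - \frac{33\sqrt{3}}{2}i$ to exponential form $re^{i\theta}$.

r = |z| = sqrt((33/2)^2 + (-33*sqrt(3)/2)^2) = sqrt(1089/4 + 3267/4) = sqrt(1089) = 33
θ = arctan(b/a) = arctan(-28.5788/16.5) (quadrant-adjusted) = -60° = -π/3
z = 33e^(-i*π/3)


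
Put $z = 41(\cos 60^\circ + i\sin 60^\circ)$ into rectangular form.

a = r cos θ = 41 * 1/2 = 41/2
b = r sin θ = 41 * sqrt(3)/2 = 41*sqrt(3)/2
z = 41/2 + (41*sqrt(3)/2)i


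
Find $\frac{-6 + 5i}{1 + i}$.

Multiply numerator and denominator by conjugate (1 - i):
= (-6 + 5i)(1 - i) / (1^2 + 1^2)
= (-1 + 11i) / 2
= -1/2 + (11/2)i


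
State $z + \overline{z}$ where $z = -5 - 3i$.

z + conjugate(z) = (a + bi) + (a - bi) = 2a
= 2 * (-5) = -10


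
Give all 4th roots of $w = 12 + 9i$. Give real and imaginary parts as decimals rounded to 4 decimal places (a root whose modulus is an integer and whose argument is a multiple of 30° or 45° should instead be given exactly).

|w| = 15, arg(w) ≈ 36.869898°
Root modulus = 15^(1/4) ≈ 1.967990
Root arguments: θ_k = (arg(w) + 360°k)/4 for k = 0, 1, ..., 3
Compute each root as (root modulus)(cos θ_k + i sin θ_k) using full-precision intermediates, then round to 4 decimal places.
Roots: 1.9426 + 0.3152i, -0.3152 + 1.9426i, -1.9426 - 0.3152i, 0.3152 - 1.9426i


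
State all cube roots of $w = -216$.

|w| = 216, arg(w) = 180°
Root modulus = 216^(1/3) = 6
Root arguments: θ_k = (180° + 360°k)/3 for k = 0, 1, ..., 2
Roots: 3 + 3*sqrt(3)i, -6, 3 - 3*sqrt(3)i


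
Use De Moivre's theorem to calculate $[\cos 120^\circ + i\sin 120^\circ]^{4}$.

By De Moivre: z^n = r^n(cos(nθ) + i sin(nθ))
= 1^4(cos(4*120°) + i sin(4*120°))
= 1(cos 120° + i sin 120°)
= -1/2 + (sqrt(3)/2)i


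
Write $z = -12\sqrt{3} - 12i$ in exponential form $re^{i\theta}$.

r = |z| = sqrt((-12*sqrt(3))^2 + (-12)^2) = sqrt(432 + 144) = sqrt(576) = 24
θ = arctan(b/a) = arctan(-12/-20.7846) (quadrant-adjusted) = -150° = -5π/6
z = 24e^(-i*5π/6)


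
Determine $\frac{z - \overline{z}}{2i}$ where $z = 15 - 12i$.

z - conjugate(z) = 2bi
(z - conjugate(z))/(2i) = 2bi/(2i) = b = -12


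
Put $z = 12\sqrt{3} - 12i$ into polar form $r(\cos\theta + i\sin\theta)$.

r = |z| = sqrt(a^2 + b^2) = sqrt((12*sqrt(3))^2 + (-12)^2) = sqrt(432 + 144) = sqrt(576) = 24
θ = arctan(b/a) = arctan(-12/20.7846) (quadrant-adjusted) = 330°
z = 24(cos 330° + i sin 330°)


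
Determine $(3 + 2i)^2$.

(a + bi)^2 = a^2 - b^2 + 2abi
= 3^2 - 2^2 + 2*3*2i
= 5 + 12i


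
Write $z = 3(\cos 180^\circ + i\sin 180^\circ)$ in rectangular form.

a = r cos θ = 3 * -1 = -3
b = r sin θ = 3 * 0 = 0
z = -3


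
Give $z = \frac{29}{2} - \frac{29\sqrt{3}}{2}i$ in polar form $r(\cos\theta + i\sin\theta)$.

r = |z| = sqrt(a^2 + b^2) = sqrt((29/2)^2 + (-29*sqrt(3)/2)^2) = sqrt(841/4 + 2523/4) = sqrt(841) = 29
θ = arctan(b/a) = arctan(-25.1147/14.5) (quadrant-adjusted) = 300°
z = 29(cos 300° + i sin 300°)


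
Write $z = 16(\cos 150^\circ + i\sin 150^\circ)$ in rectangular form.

a = r cos θ = 16 * -sqrt(3)/2 = -8*sqrt(3)
b = r sin θ = 16 * 1/2 = 8
z = -8*sqrt(3) + 8i


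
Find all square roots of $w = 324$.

|w| = 324, arg(w) = 0°
Root modulus = 324^(1/2) = 18
Root arguments: θ_k = (0° + 360°k)/2 for k = 0, 1, ..., 1
Roots: 18, -18


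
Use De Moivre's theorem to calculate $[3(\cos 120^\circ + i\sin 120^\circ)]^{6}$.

By De Moivre: z^n = r^n(cos(nθ) + i sin(nθ))
= 3^6(cos(6*120°) + i sin(6*120°))
= 729(cos 0° + i sin 0°)
= 729


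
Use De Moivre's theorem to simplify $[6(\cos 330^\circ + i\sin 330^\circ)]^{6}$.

By De Moivre: z^n = r^n(cos(nθ) + i sin(nθ))
= 6^6(cos(6*330°) + i sin(6*330°))
= 46656(cos 180° + i sin 180°)
= -46656


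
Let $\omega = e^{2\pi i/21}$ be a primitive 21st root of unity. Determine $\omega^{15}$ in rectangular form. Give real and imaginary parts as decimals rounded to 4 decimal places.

ω^15 = e^(2πi·15/21) = e^(i·10π/7)
= cos(10π/7) + i sin(10π/7)
= -0.2225 - 0.9749i


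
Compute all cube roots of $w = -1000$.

|w| = 1000, arg(w) = 180°
Root modulus = 1000^(1/3) = 10
Root arguments: θ_k = (180° + 360°k)/3 for k = 0, 1, ..., 2
Roots: 5 + 5*sqrt(3)i, -10, 5 - 5*sqrt(3)i


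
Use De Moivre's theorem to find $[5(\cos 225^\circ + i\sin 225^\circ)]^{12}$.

By De Moivre: z^n = r^n(cos(nθ) + i sin(nθ))
= 5^12(cos(12*225°) + i sin(12*225°))
= 244140625(cos 180° + i sin 180°)
= -244140625


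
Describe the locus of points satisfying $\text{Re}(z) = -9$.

Re(z) = x where z = x + yi; the equation x = -9 is satisfied by all points with that x-coordinate
Locus: Vertical line x = -9


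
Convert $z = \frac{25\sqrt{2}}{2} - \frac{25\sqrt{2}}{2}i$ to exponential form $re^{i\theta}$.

r = |z| = sqrt((25*sqrt(2)/2)^2 + (-25*sqrt(2)/2)^2) = sqrt(625/2 + 625/2) = sqrt(625) = 25
θ = arctan(b/a) = arctan(-17.6777/17.6777) (quadrant-adjusted) = -45° = -π/4
z = 25e^(-i*π/4)


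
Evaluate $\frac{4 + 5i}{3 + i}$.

Multiply numerator and denominator by conjugate (3 - i):
= (4 + 5i)(3 - i) / (3^2 + 1^2)
= (17 + 11i) / 10
= 17/10 + (11/10)i


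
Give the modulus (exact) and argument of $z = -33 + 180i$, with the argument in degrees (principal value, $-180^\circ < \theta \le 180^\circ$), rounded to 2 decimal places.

|z| = sqrt((-33)^2 + 180^2) = 183
arg(z) = arctan(b/a) = arctan(180/-33) (quadrant-adjusted) = 100.39°


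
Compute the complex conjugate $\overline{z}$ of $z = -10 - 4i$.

If z = a + bi, then conjugate(z) = a - bi
conjugate(-10 - 4i) = -10 + 4i


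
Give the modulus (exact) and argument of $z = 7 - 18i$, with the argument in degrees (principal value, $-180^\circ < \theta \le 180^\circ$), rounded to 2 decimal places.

|z| = sqrt(7^2 + (-18)^2) = sqrt(373)
arg(z) = arctan(b/a) = arctan(-18/7) (quadrant-adjusted) = -68.75°


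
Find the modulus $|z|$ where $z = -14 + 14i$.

|z| = sqrt(a^2 + b^2) = sqrt((-14)^2 + 14^2) = sqrt(392) = sqrt(392)


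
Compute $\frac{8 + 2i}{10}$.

Divisor is real, so divide each part by 10:
= 4/5 + (1/5)i


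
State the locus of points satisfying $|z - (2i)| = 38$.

|z - z0| = r describes a circle centered at z0 with radius r
Here z0 = 2i and r = 38
Locus: Circle centered at (0, 2) with radius 38


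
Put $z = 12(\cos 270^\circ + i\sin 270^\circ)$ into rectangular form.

a = r cos θ = 12 * 0 = 0
b = r sin θ = 12 * -1 = -12
z = -12i


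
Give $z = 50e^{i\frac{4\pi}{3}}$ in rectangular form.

a = r cos θ = 50 * -1/2 = -25
b = r sin θ = 50 * -sqrt(3)/2 = -25*sqrt(3)
z = -25 - 25*sqrt(3)i


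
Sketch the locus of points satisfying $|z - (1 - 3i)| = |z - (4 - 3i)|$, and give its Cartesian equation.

|z - z1| = |z - z2| means z is equidistant from z1 and z2,
i.e. the perpendicular bisector of the segment from (1, -3) to (4, -3) (midpoint (5/2, -3)).
With z = x + yi, square both sides:
(x - 1)^2 + (y - (-3))^2 = (x - 4)^2 + (y - (-3))^2
The x^2 and y^2 terms cancel: 6x + 0y = 25 - 10 = 15
Simplify: x = 5/2
Locus: Perpendicular bisector of the segment from (1, -3) to (4, -3): the line x = 5/2


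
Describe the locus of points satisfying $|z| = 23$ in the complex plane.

|z| = 23 means sqrt(x^2 + y^2) = 23
This is a circle of radius 23 centered at the origin


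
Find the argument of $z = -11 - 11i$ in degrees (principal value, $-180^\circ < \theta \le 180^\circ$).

θ = arctan(b/a) = arctan(-11/-11) (quadrant-adjusted) = -135°


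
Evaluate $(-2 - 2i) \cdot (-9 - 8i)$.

(a1*a2 - b1*b2) + (a1*b2 + b1*a2)i
= (18 - 16) + (16 + 18)i
= 2 + 34i


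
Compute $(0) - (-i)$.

(0 - 0) + (0 - (-1))i = i


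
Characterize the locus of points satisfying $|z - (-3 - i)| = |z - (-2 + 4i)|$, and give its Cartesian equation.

|z - z1| = |z - z2| means z is equidistant from z1 and z2,
i.e. the perpendicular bisector of the segment from (-3, -1) to (-2, 4) (midpoint (-5/2, 3/2)).
With z = x + yi, square both sides:
(x - (-3))^2 + (y - (-1))^2 = (x - (-2))^2 + (y - 4)^2
The x^2 and y^2 terms cancel: 2x + 10y = 20 - 10 = 10
Simplify: x + 5y = 5
Locus: Perpendicular bisector of the segment from (-3, -1) to (-2, 4): the line x + 5y = 5


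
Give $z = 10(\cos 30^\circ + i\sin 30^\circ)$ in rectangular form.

a = r cos θ = 10 * sqrt(3)/2 = 5*sqrt(3)
b = r sin θ = 10 * 1/2 = 5
z = 5*sqrt(3) + 5i


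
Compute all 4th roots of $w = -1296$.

|w| = 1296, arg(w) = 180°
Root modulus = 1296^(1/4) = 6
Root arguments: θ_k = (180° + 360°k)/4 for k = 0, 1, ..., 3
Roots: 3*sqrt(2) + 3*sqrt(2)i, -3*sqrt(2) + 3*sqrt(2)i, -3*sqrt(2) - 3*sqrt(2)i, 3*sqrt(2) - 3*sqrt(2)i


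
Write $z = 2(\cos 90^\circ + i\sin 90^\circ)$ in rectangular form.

a = r cos θ = 2 * 0 = 0
b = r sin θ = 2 * 1 = 2
z = 2i


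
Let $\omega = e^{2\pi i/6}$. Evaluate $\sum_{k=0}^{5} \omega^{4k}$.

Let ζ = ω^4 = e^(2πi·4/6). Since 6 ∤ 4, ζ ≠ 1.
Sum = Σ_{k=0}^{5} ζ^k = (ζ^6 - 1)/(ζ - 1) = (ω^{4·6} - 1)/(ζ - 1) = (1 - 1)/(ζ - 1) = 0


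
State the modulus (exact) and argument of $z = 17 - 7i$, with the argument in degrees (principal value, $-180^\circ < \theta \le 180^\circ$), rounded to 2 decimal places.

|z| = sqrt(17^2 + (-7)^2) = sqrt(338)
arg(z) = arctan(b/a) = arctan(-7/17) (quadrant-adjusted) = -22.38°


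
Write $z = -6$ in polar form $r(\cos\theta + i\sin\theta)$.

r = |z| = sqrt(a^2 + b^2) = sqrt((-6)^2 + (0)^2) = sqrt(36 + 0) = sqrt(36) = 6
b = 0 and a < 0, so z lies on the negative real axis: θ = 180°
z = 6(cos 180° + i sin 180°)


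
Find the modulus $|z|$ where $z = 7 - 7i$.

|z| = sqrt(a^2 + b^2) = sqrt(7^2 + (-7)^2) = sqrt(98) = sqrt(98)


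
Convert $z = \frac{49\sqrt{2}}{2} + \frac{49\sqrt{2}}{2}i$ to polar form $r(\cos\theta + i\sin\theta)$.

r = |z| = sqrt(a^2 + b^2) = sqrt((49*sqrt(2)/2)^2 + (49*sqrt(2)/2)^2) = sqrt(2401/2 + 2401/2) = sqrt(2401) = 49
θ = arctan(b/a) = arctan(34.6482/34.6482) (quadrant-adjusted) = 45°
z = 49(cos 45° + i sin 45°)


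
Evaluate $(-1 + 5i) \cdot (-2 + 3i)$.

(a1*a2 - b1*b2) + (a1*b2 + b1*a2)i
= (2 - 15) + (-3 + (-10))i
= -13 - 13i


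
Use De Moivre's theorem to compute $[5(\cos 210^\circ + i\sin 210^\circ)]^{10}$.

By De Moivre: z^n = r^n(cos(nθ) + i sin(nθ))
= 5^10(cos(10*210°) + i sin(10*210°))
= 9765625(cos 300° + i sin 300°)
= 9765625/2 - (9765625*sqrt(3)/2)i


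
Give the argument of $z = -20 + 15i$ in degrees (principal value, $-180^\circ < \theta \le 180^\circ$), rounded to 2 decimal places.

θ = arctan(b/a) = arctan(15/-20) (quadrant-adjusted) = 143.13°


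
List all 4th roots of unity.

ω_k = e^(2πik/4) = cos(2πk/4) + i sin(2πk/4) for k = 0, 1, ..., 3
Roots: 1, i, -1, -i


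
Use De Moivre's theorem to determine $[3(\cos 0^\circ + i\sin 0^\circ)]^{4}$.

By De Moivre: z^n = r^n(cos(nθ) + i sin(nθ))
= 3^4(cos(4*0°) + i sin(4*0°))
= 81(cos 0° + i sin 0°)
= 81


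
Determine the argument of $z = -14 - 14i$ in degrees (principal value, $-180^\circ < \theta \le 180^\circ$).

θ = arctan(b/a) = arctan(-14/-14) (quadrant-adjusted) = -135°


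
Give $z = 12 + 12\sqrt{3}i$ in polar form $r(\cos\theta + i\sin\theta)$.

r = |z| = sqrt(a^2 + b^2) = sqrt((12)^2 + (12*sqrt(3))^2) = sqrt(144 + 432) = sqrt(576) = 24
θ = arctan(b/a) = arctan(20.7846/12) (quadrant-adjusted) = 60°
z = 24(cos 60° + i sin 60°)


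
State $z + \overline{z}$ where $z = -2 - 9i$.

z + conjugate(z) = (a + bi) + (a - bi) = 2a
= 2 * (-2) = -4


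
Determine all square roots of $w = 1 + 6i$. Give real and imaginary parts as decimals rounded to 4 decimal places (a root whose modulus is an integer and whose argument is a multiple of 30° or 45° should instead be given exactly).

|w| = sqrt(37) ≈ 6.082763, arg(w) ≈ 80.537678°
Root modulus = sqrt(37)^(1/2) ≈ 2.466326
Root arguments: θ_k = (arg(w) + 360°k)/2 for k = 0, 1, ..., 1
Compute each root as (root modulus)(cos θ_k + i sin θ_k) using full-precision intermediates, then round to 4 decimal places.
Roots: 1.8819 + 1.5942i, -1.8819 - 1.5942i


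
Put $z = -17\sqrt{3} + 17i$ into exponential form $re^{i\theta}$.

r = |z| = sqrt((-17*sqrt(3))^2 + (17)^2) = sqrt(867 + 289) = sqrt(1156) = 34
θ = arctan(b/a) = arctan(17/-29.4449) (quadrant-adjusted) = 150° = 5π/6
z = 34e^(i*5π/6)


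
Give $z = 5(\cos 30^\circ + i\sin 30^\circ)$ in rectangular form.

a = r cos θ = 5 * sqrt(3)/2 = 5*sqrt(3)/2
b = r sin θ = 5 * 1/2 = 5/2
z = 5*sqrt(3)/2 + (5/2)i


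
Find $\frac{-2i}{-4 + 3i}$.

Multiply numerator and denominator by conjugate (-4 - 3i):
= (-2i)(-4 - 3i) / ((-4)^2 + 3^2)
= (-6 + 8i) / 25
= -6/25 + (8/25)i


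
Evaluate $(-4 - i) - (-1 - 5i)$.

(-4 - (-1)) + (-1 - (-5))i = -3 + 4i


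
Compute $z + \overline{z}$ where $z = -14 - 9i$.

z + conjugate(z) = (a + bi) + (a - bi) = 2a
= 2 * (-14) = -28


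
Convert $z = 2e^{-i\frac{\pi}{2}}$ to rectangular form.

a = r cos θ = 2 * 0 = 0
b = r sin θ = 2 * -1 = -2
z = -2i


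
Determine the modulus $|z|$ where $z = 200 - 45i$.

|z| = sqrt(a^2 + b^2) = sqrt(200^2 + (-45)^2) = sqrt(42025) = 205


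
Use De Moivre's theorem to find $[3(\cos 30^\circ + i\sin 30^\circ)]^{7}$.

By De Moivre: z^n = r^n(cos(nθ) + i sin(nθ))
= 3^7(cos(7*30°) + i sin(7*30°))
= 2187(cos 210° + i sin 210°)
= -2187*sqrt(3)/2 - (2187/2)i


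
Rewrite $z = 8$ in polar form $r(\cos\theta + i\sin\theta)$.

r = |z| = sqrt(a^2 + b^2) = sqrt((8)^2 + (0)^2) = sqrt(64 + 0) = sqrt(64) = 8
b = 0 and a > 0, so z lies on the positive real axis: θ = 0°
z = 8(cos 0° + i sin 0°)


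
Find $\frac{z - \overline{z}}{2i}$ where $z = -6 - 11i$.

z - conjugate(z) = 2bi
(z - conjugate(z))/(2i) = 2bi/(2i) = b = -11


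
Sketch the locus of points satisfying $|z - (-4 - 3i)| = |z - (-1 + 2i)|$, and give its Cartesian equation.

|z - z1| = |z - z2| means z is equidistant from z1 and z2,
i.e. the perpendicular bisector of the segment from (-4, -3) to (-1, 2) (midpoint (-5/2, -1/2)).
With z = x + yi, square both sides:
(x - (-4))^2 + (y - (-3))^2 = (x - (-1))^2 + (y - 2)^2
The x^2 and y^2 terms cancel: 6x + 10y = 5 - 25 = -20
Simplify: 3x + 5y = -10
Locus: Perpendicular bisector of the segment from (-4, -3) to (-1, 2): the line 3x + 5y = -10


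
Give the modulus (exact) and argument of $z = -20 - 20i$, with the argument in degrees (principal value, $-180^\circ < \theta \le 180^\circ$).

|z| = sqrt((-20)^2 + (-20)^2) = sqrt(800)
arg(z) = arctan(b/a) = arctan(-20/-20) (quadrant-adjusted) = -135°


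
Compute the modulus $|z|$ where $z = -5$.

|z| = sqrt(a^2 + b^2) = sqrt((-5)^2 + 0^2) = sqrt(25) = 5


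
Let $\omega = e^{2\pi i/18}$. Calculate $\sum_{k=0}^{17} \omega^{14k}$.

Let ζ = ω^14 = e^(2πi·14/18). Since 18 ∤ 14, ζ ≠ 1.
Sum = Σ_{k=0}^{17} ζ^k = (ζ^18 - 1)/(ζ - 1) = (ω^{14·18} - 1)/(ζ - 1) = (1 - 1)/(ζ - 1) = 0


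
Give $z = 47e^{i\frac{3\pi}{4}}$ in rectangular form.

a = r cos θ = 47 * -sqrt(2)/2 = -47*sqrt(2)/2
b = r sin θ = 47 * sqrt(2)/2 = 47*sqrt(2)/2
z = -47*sqrt(2)/2 + (47*sqrt(2)/2)i


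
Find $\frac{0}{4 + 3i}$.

Multiply numerator and denominator by conjugate (4 - 3i):
= (0)(4 - 3i) / (4^2 + 3^2)
= (0) / 25
= 0


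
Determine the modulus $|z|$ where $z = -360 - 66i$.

|z| = sqrt(a^2 + b^2) = sqrt((-360)^2 + (-66)^2) = sqrt(133956) = 366


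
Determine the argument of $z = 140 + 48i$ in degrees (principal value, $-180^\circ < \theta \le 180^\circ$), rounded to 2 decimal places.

θ = arctan(b/a) = arctan(48/140) (quadrant-adjusted) = 18.92°


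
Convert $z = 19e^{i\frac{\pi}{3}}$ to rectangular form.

a = r cos θ = 19 * 1/2 = 19/2
b = r sin θ = 19 * sqrt(3)/2 = 19*sqrt(3)/2
z = 19/2 + (19*sqrt(3)/2)i


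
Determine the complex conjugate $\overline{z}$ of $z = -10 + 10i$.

If z = a + bi, then conjugate(z) = a - bi
conjugate(-10 + 10i) = -10 - 10i


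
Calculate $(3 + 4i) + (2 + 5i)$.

(3 + 2) + (4 + 5)i = 5 + 9i


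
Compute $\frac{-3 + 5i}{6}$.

Divisor is real, so divide each part by 6:
= -1/2 + (5/6)i


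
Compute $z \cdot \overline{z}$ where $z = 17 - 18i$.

z * conjugate(z) = |z|^2 = a^2 + b^2
= 17^2 + (-18)^2 = 613


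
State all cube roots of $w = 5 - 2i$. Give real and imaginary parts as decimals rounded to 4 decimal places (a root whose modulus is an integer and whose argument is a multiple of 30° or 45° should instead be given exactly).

|w| = sqrt(29) ≈ 5.385165, arg(w) ≈ 338.198591°
Root modulus = sqrt(29)^(1/3) ≈ 1.752803
Root arguments: θ_k = (arg(w) + 360°k)/3 for k = 0, 1, ..., 2
Compute each root as (root modulus)(cos θ_k + i sin θ_k) using full-precision intermediates, then round to 4 decimal places.
Roots: -0.6773 + 1.6166i, -1.0614 - 1.3949i, 1.7387 - 0.2217i


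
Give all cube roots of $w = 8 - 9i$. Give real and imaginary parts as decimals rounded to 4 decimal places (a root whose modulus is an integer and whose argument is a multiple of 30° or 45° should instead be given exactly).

|w| = sqrt(145) ≈ 12.041595, arg(w) ≈ 311.633539°
Root modulus = sqrt(145)^(1/3) ≈ 2.292071
Root arguments: θ_k = (arg(w) + 360°k)/3 for k = 0, 1, ..., 2
Compute each root as (root modulus)(cos θ_k + i sin θ_k) using full-precision intermediates, then round to 4 decimal places.
Roots: -0.5498 + 2.2252i, -1.6522 - 1.5887i, 2.2019 - 0.6365i


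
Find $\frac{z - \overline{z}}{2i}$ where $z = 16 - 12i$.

z - conjugate(z) = 2bi
(z - conjugate(z))/(2i) = 2bi/(2i) = b = -12


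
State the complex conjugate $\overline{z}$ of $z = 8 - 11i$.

If z = a + bi, then conjugate(z) = a - bi
conjugate(8 - 11i) = 8 + 11i


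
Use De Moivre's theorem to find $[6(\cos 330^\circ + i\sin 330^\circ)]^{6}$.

By De Moivre: z^n = r^n(cos(nθ) + i sin(nθ))
= 6^6(cos(6*330°) + i sin(6*330°))
= 46656(cos 180° + i sin 180°)
= -46656


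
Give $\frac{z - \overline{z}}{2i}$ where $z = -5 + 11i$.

z - conjugate(z) = 2bi
(z - conjugate(z))/(2i) = 2bi/(2i) = b = 11


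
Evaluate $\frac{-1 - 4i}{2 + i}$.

Multiply numerator and denominator by conjugate (2 - i):
= (-1 - 4i)(2 - i) / (2^2 + 1^2)
= (-6 - 7i) / 5
= -6/5 - (7/5)i


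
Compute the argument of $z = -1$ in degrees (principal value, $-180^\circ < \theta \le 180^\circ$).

b = 0 and a < 0, so z lies on the negative real axis: θ = 180°


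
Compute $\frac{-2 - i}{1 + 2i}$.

Multiply numerator and denominator by conjugate (1 - 2i):
= (-2 - i)(1 - 2i) / (1^2 + 2^2)
= (-4 + 3i) / 5
= -4/5 + (3/5)i


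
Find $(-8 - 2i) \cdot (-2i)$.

(a1*a2 - b1*b2) + (a1*b2 + b1*a2)i
= (0 - 4) + (16 + 0)i
= -4 + 16i


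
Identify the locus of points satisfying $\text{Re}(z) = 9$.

Re(z) = x where z = x + yi; the equation x = 9 is satisfied by all points with that x-coordinate
Locus: Vertical line x = 9


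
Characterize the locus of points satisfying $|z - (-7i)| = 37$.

|z - z0| = r describes a circle centered at z0 with radius r
Here z0 = -7i and r = 37
Locus: Circle centered at (0, -7) with radius 37


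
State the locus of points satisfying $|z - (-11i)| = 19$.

|z - z0| = r describes a circle centered at z0 with radius r
Here z0 = -11i and r = 19
Locus: Circle centered at (0, -11) with radius 19


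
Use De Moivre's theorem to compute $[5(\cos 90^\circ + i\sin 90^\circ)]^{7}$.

By De Moivre: z^n = r^n(cos(nθ) + i sin(nθ))
= 5^7(cos(7*90°) + i sin(7*90°))
= 78125(cos 270° + i sin 270°)
= -78125i


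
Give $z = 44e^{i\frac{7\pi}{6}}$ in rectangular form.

a = r cos θ = 44 * -sqrt(3)/2 = -22*sqrt(3)
b = r sin θ = 44 * -1/2 = -22
z = -22*sqrt(3) - 22i


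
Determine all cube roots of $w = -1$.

|w| = 1, arg(w) = 180°
Root modulus = 1^(1/3) = 1
Root arguments: θ_k = (180° + 360°k)/3 for k = 0, 1, ..., 2
Roots: 1/2 + (sqrt(3)/2)i, -1, 1/2 - (sqrt(3)/2)i


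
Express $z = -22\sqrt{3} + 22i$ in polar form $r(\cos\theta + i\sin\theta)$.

r = |z| = sqrt(a^2 + b^2) = sqrt((-22*sqrt(3))^2 + (22)^2) = sqrt(1452 + 484) = sqrt(1936) = 44
θ = arctan(b/a) = arctan(22/-38.1051) (quadrant-adjusted) = 150°
z = 44(cos 150° + i sin 150°)


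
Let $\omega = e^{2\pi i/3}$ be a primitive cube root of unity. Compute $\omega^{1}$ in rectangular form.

ω^1 = e^(2πi·1/3) = e^(i·2π/3)
= cos(2π/3) + i sin(2π/3)
= -1/2 + (sqrt(3)/2)i


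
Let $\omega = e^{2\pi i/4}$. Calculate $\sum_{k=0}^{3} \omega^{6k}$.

Let ζ = ω^6 = e^(2πi·6/4). Since 4 ∤ 6, ζ ≠ 1.
Sum = Σ_{k=0}^{3} ζ^k = (ζ^4 - 1)/(ζ - 1) = (ω^{6·4} - 1)/(ζ - 1) = (1 - 1)/(ζ - 1) = 0


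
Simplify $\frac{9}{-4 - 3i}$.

Multiply numerator and denominator by conjugate (-4 + 3i):
= (9)(-4 + 3i) / ((-4)^2 + (-3)^2)
= (-36 + 27i) / 25
= -36/25 + (27/25)i


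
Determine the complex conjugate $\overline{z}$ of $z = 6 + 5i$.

If z = a + bi, then conjugate(z) = a - bi
conjugate(6 + 5i) = 6 - 5i


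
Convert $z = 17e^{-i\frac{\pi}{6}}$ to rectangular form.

a = r cos θ = 17 * sqrt(3)/2 = 17*sqrt(3)/2
b = r sin θ = 17 * -1/2 = -17/2
z = 17*sqrt(3)/2 - (17/2)i


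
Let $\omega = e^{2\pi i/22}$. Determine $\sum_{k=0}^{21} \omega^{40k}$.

Let ζ = ω^40 = e^(2πi·40/22). Since 22 ∤ 40, ζ ≠ 1.
Sum = Σ_{k=0}^{21} ζ^k = (ζ^22 - 1)/(ζ - 1) = (ω^{40·22} - 1)/(ζ - 1) = (1 - 1)/(ζ - 1) = 0
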